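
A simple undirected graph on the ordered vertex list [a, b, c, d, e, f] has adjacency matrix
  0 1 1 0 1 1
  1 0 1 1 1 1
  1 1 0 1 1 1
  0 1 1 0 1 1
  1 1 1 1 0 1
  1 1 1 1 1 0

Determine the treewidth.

4

A width-4 tree decomposition is:
Bags: B1 = {b, c, d, e, f}  B2 = {a, b, c, e, f}
Tree: B1–B2
The largest bag has 5 vertices, giving width 4; this decomposition certifies tw(G) ≤ 4. Conversely, {b, c, d, e, f} is a clique of size 5, and the vertices of any clique must share a bag in every tree decomposition; so some bag has ≥ 5 vertices and tw(G) ≥ 4. Therefore the treewidth is 4.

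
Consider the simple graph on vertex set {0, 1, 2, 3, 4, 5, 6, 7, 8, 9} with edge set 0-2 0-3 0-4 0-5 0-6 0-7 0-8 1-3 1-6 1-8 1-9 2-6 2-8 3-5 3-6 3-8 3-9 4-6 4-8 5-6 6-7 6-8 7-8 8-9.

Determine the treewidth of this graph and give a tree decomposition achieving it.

Treewidth 3.
One such decomposition:
Bags: B1 = {0, 3, 6, 8}  B2 = {0, 2, 6, 8}  B3 = {0, 6, 7, 8}  B4 = {0, 3, 5, 6}  B5 = {1, 3, 6, 8}  B6 = {0, 4, 6, 8}  B7 = {1, 3, 8, 9}
Tree: B1–B2, B1–B3, B1–B4, B1–B5, B2–B6, B5–B7

Every bag has size at most 4, so the width is 4 − 1 = 3 and tw(G) ≤ 3. For the lower bound, the 4 vertices {1, 3, 8, 9} are pairwise adjacent, and any tree decomposition puts a clique entirely inside one bag — forcing width ≥ 3. Hence tw(G) = 3 exactly.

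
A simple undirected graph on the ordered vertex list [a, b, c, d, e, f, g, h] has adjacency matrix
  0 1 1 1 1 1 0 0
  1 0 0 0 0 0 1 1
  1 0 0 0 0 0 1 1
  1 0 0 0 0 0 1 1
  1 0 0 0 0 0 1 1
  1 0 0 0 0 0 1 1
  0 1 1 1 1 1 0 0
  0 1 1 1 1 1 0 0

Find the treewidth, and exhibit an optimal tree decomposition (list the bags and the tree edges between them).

Treewidth 3.
One such decomposition:
Bags: B1 = {a, b, g, h}  B2 = {a, c, g, h}  B3 = {a, d, g, h}  B4 = {a, f, g, h}  B5 = {a, e, g, h}
Tree: B1–B2, B2–B3, B3–B4, B4–B5

Every bag has size at most 4, so the width is 4 − 1 = 3 and tw(G) ≤ 3. For the lower bound: the 4 vertex sets {a,b}, {c,h}, {g}, {d} are disjoint, each induces a connected subgraph, and every pair is joined by at least one edge of G. Contracting each set to a single vertex therefore yields K_{4} as a minor, and since treewidth is minor-monotone, tw(G) ≥ tw(K_{4}) = 3. Hence tw(G) = 3 exactly.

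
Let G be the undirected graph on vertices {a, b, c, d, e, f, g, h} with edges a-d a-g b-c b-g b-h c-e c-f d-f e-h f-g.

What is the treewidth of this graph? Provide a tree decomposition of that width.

The largest bag has 3 vertices, giving width 2; this decomposition certifies tw(G) ≤ 2. For the lower bound, G contains the cycle e–h–b–c–e, so G is not a forest; only forests have treewidth ≤ 1, hence tw(G) ≥ 2. Therefore the treewidth is 2.

Treewidth 2.
Bags: B1 = {c, e, h}  B2 = {b, c, h}  B3 = {b, c, f}  B4 = {b, f, g}  B5 = {d, f, g}  B6 = {a, d, g}
Tree: B1–B2, B2–B3, B3–B4, B4–B5, B5–B6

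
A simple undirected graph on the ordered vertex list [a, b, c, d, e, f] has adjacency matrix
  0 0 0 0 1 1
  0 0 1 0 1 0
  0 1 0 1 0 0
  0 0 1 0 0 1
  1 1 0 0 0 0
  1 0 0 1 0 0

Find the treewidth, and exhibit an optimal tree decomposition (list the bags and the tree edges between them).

Treewidth 2.
One optimal decomposition is:
Bags: B1 = {b, c, d}  B2 = {b, d, f}  B3 = {a, b, f}  B4 = {a, b, e}
Tree: B1–B2, B2–B3, B3–B4

Every bag has size at most 3, so the width is 3 − 1 = 2 and tw(G) ≤ 2. Since b–c–d–f–a–e–b is a cycle in G, G is not acyclic. Forests are exactly the graphs of treewidth ≤ 1, so tw(G) ≥ 2. Hence tw(G) = 2 exactly.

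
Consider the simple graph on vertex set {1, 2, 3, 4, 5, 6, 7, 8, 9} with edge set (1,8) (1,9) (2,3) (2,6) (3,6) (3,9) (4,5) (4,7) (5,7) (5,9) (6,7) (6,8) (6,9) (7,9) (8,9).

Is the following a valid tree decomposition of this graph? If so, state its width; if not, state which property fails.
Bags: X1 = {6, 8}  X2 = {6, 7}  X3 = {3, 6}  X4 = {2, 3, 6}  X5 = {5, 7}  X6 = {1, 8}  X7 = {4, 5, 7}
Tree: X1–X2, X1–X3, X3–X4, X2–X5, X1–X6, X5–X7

No — vertex 9 appears in no bag.

A tree decomposition must satisfy three properties: every vertex lies in some bag; for every edge, both endpoints lie together in some bag; and for every vertex, the bags containing it form a connected subtree. Here vertex 9 appears in no bag, so the decomposition is invalid.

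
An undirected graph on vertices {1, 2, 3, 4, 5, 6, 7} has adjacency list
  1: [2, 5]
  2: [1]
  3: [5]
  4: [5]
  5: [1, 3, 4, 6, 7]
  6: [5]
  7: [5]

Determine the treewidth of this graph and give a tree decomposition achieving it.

The largest bag has 2 vertices, giving width 1; this decomposition certifies tw(G) ≤ 1. G has an edge, so its treewidth is at least 1. The upper and lower bounds meet at 1, so that is the treewidth.

Treewidth 1.
Bags: B1 = {1, 5}  B2 = {3, 5}  B3 = {5, 7}  B4 = {1, 2}  B5 = {5, 6}  B6 = {4, 5}
Tree: B1–B2, B1–B3, B1–B4, B3–B5, B2–B6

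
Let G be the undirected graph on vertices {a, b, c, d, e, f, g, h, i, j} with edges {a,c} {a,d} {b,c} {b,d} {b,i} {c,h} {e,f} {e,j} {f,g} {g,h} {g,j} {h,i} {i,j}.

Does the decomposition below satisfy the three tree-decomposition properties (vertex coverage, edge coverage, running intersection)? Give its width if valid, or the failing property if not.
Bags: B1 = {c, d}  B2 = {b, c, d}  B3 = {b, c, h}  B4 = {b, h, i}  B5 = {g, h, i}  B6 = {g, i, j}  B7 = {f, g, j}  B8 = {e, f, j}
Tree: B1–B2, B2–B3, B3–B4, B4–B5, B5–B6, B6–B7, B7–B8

No — vertex a appears in no bag.

A tree decomposition must satisfy three properties: every vertex lies in some bag; for every edge, both endpoints lie together in some bag; and for every vertex, the bags containing it form a connected subtree. Here vertex a appears in no bag, so the decomposition is invalid.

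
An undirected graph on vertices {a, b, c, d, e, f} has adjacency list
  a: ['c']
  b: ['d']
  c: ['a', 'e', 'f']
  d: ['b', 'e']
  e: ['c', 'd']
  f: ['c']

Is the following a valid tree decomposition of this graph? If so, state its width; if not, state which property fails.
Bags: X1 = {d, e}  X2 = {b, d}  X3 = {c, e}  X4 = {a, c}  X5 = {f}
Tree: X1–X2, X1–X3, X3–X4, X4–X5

A tree decomposition must satisfy three properties: every vertex lies in some bag; for every edge, both endpoints lie together in some bag; and for every vertex, the bags containing it form a connected subtree. Here edge (c,f) lies in no bag, so the decomposition is invalid.

No — edge (c,f) lies in no bag.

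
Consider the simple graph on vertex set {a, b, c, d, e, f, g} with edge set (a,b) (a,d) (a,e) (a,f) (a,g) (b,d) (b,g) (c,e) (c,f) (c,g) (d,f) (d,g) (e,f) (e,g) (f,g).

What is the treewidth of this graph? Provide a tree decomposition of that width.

Treewidth 3.
One optimal decomposition is:
Bags: B1 = {a, d, f, g}  B2 = {a, b, d, g}  B3 = {a, e, f, g}  B4 = {c, e, f, g}
Tree: B1–B2, B1–B3, B3–B4

The largest bag has 4 vertices, giving width 3; this decomposition certifies tw(G) ≤ 3. On the other hand G contains the 4-clique {a, d, f, g}. A clique must lie in a single bag of any decomposition, so no decomposition can have width below 3. Therefore the treewidth is 3.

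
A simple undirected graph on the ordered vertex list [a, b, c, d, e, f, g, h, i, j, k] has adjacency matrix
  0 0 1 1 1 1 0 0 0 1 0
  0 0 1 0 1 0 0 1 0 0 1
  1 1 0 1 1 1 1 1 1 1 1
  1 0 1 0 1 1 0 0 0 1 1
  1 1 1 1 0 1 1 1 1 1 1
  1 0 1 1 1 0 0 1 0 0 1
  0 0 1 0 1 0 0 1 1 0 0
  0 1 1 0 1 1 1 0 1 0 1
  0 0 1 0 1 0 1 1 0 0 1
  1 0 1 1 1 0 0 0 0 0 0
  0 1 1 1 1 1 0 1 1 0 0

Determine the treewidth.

4

A width-4 tree decomposition is:
Bags: B1 = {c, e, h, i, k}  B2 = {b, c, e, h, k}  B3 = {c, e, g, h, i}  B4 = {c, e, f, h, k}  B5 = {c, d, e, f, k}  B6 = {a, c, d, e, f}  B7 = {a, c, d, e, j}
Tree: B1–B2, B1–B3, B1–B4, B4–B5, B5–B6, B6–B7
Each bag holds 5 vertices, so the decomposition has width 4, which upper-bounds the treewidth. For the lower bound, the 5 vertices {a, c, d, e, j} are pairwise adjacent, and any tree decomposition puts a clique entirely inside one bag — forcing width ≥ 4. The upper and lower bounds meet at 4, so that is the treewidth.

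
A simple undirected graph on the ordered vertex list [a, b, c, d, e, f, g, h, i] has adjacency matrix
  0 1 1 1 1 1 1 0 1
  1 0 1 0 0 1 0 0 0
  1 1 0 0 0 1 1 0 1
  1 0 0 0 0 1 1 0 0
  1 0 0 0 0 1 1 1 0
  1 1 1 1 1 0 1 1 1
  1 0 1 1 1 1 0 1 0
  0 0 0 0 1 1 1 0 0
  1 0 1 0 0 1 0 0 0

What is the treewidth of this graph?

A width-3 tree decomposition is:
Bags: B1 = {a, c, f, g}  B2 = {a, b, c, f}  B3 = {a, e, f, g}  B4 = {a, c, f, i}  B5 = {e, f, g, h}  B6 = {a, d, f, g}
Tree: B1–B2, B1–B3, B2–B4, B3–B5, B1–B6
Each bag holds 4 vertices, so the decomposition has width 3, which upper-bounds the treewidth. For the lower bound, the 4 vertices {e, f, g, h} are pairwise adjacent, and any tree decomposition puts a clique entirely inside one bag — forcing width ≥ 3. The upper and lower bounds meet at 3, so that is the treewidth.

3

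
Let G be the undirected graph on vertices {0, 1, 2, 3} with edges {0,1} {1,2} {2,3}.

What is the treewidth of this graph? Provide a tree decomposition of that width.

Treewidth 1.
One optimal decomposition is:
Bags: B1 = {0, 1}  B2 = {1, 2}  B3 = {2, 3}
Tree: B1–B2, B2–B3

The largest bag has 2 vertices, giving width 1; this decomposition certifies tw(G) ≤ 1. G has an edge, so its treewidth is at least 1. Hence tw(G) = 1 exactly.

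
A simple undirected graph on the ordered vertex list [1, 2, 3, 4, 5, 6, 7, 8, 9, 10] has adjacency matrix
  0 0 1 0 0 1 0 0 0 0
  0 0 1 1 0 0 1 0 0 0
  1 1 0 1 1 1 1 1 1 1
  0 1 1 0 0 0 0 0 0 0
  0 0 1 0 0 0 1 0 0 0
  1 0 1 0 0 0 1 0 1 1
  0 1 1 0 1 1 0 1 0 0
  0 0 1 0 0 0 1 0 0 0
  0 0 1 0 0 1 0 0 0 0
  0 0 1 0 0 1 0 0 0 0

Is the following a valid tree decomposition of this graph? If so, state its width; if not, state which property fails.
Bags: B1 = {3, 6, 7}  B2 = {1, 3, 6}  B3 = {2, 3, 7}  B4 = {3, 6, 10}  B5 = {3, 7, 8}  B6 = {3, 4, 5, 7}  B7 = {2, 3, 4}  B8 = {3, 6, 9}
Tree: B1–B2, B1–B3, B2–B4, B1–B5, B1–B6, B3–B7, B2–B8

A tree decomposition must satisfy three properties: every vertex lies in some bag; for every edge, both endpoints lie together in some bag; and for every vertex, the bags containing it form a connected subtree. Here bags containing vertex 4 are not connected in the tree, so the decomposition is invalid.

No — bags containing vertex 4 are not connected in the tree.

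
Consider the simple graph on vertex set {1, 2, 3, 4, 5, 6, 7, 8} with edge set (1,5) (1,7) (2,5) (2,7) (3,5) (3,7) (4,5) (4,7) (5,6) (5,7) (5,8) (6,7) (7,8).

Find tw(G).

A width-2 tree decomposition is:
Bags: B1 = {5, 6, 7}  B2 = {3, 5, 7}  B3 = {4, 5, 7}  B4 = {5, 7, 8}  B5 = {2, 5, 7}  B6 = {1, 5, 7}
Tree: B1–B2, B1–B3, B1–B4, B4–B5, B5–B6
The largest bag has 3 vertices, giving width 2; this decomposition certifies tw(G) ≤ 2. Conversely, {1, 5, 7} is a clique of size 3, and the vertices of any clique must share a bag in every tree decomposition; so some bag has ≥ 3 vertices and tw(G) ≥ 2. The upper and lower bounds meet at 2, so that is the treewidth.

2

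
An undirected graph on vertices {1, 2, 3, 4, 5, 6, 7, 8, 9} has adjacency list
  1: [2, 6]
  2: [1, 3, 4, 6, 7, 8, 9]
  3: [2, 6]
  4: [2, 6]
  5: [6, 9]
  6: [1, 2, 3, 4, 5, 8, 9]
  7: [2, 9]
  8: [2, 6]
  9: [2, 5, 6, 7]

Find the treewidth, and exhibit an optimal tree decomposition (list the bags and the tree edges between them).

Every bag has size at most 3, so the width is 3 − 1 = 2 and tw(G) ≤ 2. For the lower bound, the 3 vertices {1, 2, 6} are pairwise adjacent, and any tree decomposition puts a clique entirely inside one bag — forcing width ≥ 2. Combining the bounds, tw(G) = 2.

Treewidth 2.
Bags: B1 = {5, 6, 9}  B2 = {2, 6, 9}  B3 = {2, 4, 6}  B4 = {2, 6, 8}  B5 = {2, 7, 9}  B6 = {2, 3, 6}  B7 = {1, 2, 6}
Tree: B1–B2, B2–B3, B3–B4, B2–B5, B3–B6, B4–B7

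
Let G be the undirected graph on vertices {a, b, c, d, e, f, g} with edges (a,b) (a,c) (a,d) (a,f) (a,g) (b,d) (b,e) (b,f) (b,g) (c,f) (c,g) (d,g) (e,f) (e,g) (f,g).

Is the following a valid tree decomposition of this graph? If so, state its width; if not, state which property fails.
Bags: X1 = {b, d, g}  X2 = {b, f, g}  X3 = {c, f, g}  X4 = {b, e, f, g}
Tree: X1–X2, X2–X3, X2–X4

No — vertex a appears in no bag.

A tree decomposition must satisfy three properties: every vertex lies in some bag; for every edge, both endpoints lie together in some bag; and for every vertex, the bags containing it form a connected subtree. Here vertex a appears in no bag, so the decomposition is invalid.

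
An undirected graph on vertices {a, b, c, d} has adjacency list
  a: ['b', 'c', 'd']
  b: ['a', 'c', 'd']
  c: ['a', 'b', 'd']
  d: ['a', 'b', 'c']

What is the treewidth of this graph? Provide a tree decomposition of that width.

Treewidth 3.
One optimal decomposition is:
Bags: B1 = {a, b, c, d}
Tree: (single bag)

With just one bag of size 4, the width is 4 − 1 = 3, so tw(G) ≤ 3. On the other hand G contains the 4-clique {a, b, c, d}. A clique must lie in a single bag of any decomposition, so no decomposition can have width below 3. The upper and lower bounds meet at 3, so that is the treewidth.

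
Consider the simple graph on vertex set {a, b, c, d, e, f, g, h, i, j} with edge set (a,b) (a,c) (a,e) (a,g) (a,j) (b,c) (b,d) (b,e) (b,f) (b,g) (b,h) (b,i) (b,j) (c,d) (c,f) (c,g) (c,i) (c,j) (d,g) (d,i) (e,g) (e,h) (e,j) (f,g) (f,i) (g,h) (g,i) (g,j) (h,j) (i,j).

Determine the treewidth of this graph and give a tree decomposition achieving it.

Each bag holds 5 vertices, so the decomposition has width 4, which upper-bounds the treewidth. Conversely, {b, e, g, h, j} is a clique of size 5, and the vertices of any clique must share a bag in every tree decomposition; so some bag has ≥ 5 vertices and tw(G) ≥ 4. Hence tw(G) = 4 exactly.

Treewidth 4.
Bags: B1 = {b, c, f, g, i}  B2 = {b, c, g, i, j}  B3 = {a, b, c, g, j}  B4 = {a, b, e, g, j}  B5 = {b, e, g, h, j}  B6 = {b, c, d, g, i}
Tree: B1–B2, B2–B3, B3–B4, B4–B5, B1–B6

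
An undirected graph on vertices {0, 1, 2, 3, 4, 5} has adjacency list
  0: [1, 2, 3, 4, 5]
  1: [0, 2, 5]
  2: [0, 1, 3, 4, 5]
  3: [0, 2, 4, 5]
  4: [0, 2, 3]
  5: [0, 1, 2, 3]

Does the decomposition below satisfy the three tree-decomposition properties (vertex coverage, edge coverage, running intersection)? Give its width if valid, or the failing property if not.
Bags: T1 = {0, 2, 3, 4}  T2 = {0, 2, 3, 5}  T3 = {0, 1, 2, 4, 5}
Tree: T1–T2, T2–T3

A tree decomposition must satisfy three properties: every vertex lies in some bag; for every edge, both endpoints lie together in some bag; and for every vertex, the bags containing it form a connected subtree. Here bags containing vertex 4 are not connected in the tree, so the decomposition is invalid.

No — bags containing vertex 4 are not connected in the tree.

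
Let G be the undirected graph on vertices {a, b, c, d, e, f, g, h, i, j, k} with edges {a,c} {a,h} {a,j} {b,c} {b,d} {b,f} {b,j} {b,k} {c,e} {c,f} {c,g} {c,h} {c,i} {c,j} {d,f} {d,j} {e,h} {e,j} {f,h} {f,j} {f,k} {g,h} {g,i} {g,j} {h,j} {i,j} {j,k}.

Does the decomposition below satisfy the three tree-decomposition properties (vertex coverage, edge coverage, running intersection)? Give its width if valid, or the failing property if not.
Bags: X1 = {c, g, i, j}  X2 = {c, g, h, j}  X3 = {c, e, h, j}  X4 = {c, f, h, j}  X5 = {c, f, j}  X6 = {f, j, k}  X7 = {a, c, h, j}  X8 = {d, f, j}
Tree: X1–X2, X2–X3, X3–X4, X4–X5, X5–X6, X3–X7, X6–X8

No — vertex b appears in no bag.

A tree decomposition must satisfy three properties: every vertex lies in some bag; for every edge, both endpoints lie together in some bag; and for every vertex, the bags containing it form a connected subtree. Here vertex b appears in no bag, so the decomposition is invalid.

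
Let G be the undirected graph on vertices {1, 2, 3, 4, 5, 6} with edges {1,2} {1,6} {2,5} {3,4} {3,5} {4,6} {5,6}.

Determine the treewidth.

A width-2 tree decomposition is:
Bags: B1 = {1, 2, 5}  B2 = {1, 5, 6}  B3 = {3, 5, 6}  B4 = {3, 4, 6}
Tree: B1–B2, B2–B3, B3–B4
Every bag has size at most 3, so the width is 3 − 1 = 2 and tw(G) ≤ 2. Since 2–1–6–5–2 is a cycle in G, G is not acyclic. Forests are exactly the graphs of treewidth ≤ 1, so tw(G) ≥ 2. Combining the bounds, tw(G) = 2.

2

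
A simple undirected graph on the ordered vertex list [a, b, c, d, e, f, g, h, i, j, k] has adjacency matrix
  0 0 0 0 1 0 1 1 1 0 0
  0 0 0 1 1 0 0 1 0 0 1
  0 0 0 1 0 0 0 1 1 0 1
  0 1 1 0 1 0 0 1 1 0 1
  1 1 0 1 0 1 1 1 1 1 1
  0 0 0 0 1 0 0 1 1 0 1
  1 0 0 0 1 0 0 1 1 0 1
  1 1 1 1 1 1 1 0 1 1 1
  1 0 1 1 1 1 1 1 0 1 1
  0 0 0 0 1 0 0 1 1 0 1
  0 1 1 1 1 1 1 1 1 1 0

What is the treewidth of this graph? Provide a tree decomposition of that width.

Every bag has size at most 5, so the width is 5 − 1 = 4 and tw(G) ≤ 4. Conversely, {a, e, g, h, i} is a clique of size 5, and the vertices of any clique must share a bag in every tree decomposition; so some bag has ≥ 5 vertices and tw(G) ≥ 4. Therefore the treewidth is 4.

Treewidth 4.
Bags: B1 = {d, e, h, i, k}  B2 = {b, d, e, h, k}  B3 = {e, g, h, i, k}  B4 = {e, h, i, j, k}  B5 = {a, e, g, h, i}  B6 = {e, f, h, i, k}  B7 = {c, d, h, i, k}
Tree: B1–B2, B1–B3, B1–B4, B3–B5, B3–B6, B1–B7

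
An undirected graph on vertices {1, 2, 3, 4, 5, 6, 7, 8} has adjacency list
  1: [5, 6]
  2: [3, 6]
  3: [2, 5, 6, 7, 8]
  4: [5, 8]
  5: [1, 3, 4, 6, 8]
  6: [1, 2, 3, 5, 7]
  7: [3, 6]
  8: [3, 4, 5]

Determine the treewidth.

2

A width-2 tree decomposition is:
Bags: B1 = {3, 5, 6}  B2 = {3, 5, 8}  B3 = {2, 3, 6}  B4 = {3, 6, 7}  B5 = {1, 5, 6}  B6 = {4, 5, 8}
Tree: B1–B2, B1–B3, B1–B4, B1–B5, B2–B6
Every bag has size at most 3, so the width is 3 − 1 = 2 and tw(G) ≤ 2. On the other hand G contains the 3-clique {1, 5, 6}. A clique must lie in a single bag of any decomposition, so no decomposition can have width below 2. Therefore the treewidth is 2.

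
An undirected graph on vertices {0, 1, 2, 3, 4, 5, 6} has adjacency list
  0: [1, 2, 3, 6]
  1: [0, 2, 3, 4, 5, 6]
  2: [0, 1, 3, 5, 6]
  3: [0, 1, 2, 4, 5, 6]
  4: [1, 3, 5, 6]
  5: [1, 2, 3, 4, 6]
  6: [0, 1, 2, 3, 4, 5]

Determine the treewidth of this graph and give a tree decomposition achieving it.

Treewidth 4.
One optimal decomposition is:
Bags: B1 = {1, 2, 3, 5, 6}  B2 = {1, 3, 4, 5, 6}  B3 = {0, 1, 2, 3, 6}
Tree: B1–B2, B1–B3

Every bag has size at most 5, so the width is 5 − 1 = 4 and tw(G) ≤ 4. For the lower bound, the 5 vertices {0, 1, 2, 3, 6} are pairwise adjacent, and any tree decomposition puts a clique entirely inside one bag — forcing width ≥ 4. Therefore the treewidth is 4.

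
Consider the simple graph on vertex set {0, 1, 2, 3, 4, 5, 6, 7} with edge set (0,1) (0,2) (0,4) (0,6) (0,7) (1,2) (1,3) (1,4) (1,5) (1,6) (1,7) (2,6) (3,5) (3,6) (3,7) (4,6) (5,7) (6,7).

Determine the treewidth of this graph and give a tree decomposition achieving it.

Treewidth 3.
Bags: B1 = {0, 1, 6, 7}  B2 = {1, 3, 6, 7}  B3 = {1, 3, 5, 7}  B4 = {0, 1, 2, 6}  B5 = {0, 1, 4, 6}
Tree: B1–B2, B2–B3, B1–B4, B1–B5

The largest bag has 4 vertices, giving width 3; this decomposition certifies tw(G) ≤ 3. Conversely, {1, 3, 5, 7} is a clique of size 4, and the vertices of any clique must share a bag in every tree decomposition; so some bag has ≥ 4 vertices and tw(G) ≥ 3. Combining the bounds, tw(G) = 3.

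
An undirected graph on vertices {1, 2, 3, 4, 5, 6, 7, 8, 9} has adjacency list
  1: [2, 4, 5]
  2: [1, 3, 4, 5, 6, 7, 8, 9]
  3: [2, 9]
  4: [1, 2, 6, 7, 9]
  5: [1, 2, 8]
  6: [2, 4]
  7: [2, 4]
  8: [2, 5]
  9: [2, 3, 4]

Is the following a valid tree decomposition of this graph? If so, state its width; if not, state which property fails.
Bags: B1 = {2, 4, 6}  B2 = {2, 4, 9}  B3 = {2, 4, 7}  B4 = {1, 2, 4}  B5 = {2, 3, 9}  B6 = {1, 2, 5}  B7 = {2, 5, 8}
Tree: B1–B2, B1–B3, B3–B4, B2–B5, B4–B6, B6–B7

Yes; width 2.

Every vertex of G appears in some bag (union = {1, 2, 3, 4, 5, 6, 7, 8, 9}); every edge is covered by a bag; and for each vertex v the set of bags containing v is connected in the bag tree. The decomposition is therefore valid. The largest bag has 3 vertices, so the width is 2.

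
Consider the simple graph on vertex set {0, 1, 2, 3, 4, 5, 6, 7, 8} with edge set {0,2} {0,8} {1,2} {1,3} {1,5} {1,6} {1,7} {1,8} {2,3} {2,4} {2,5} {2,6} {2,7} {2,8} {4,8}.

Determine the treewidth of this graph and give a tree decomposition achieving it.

Treewidth 2.
One such decomposition:
Bags: B1 = {1, 2, 3}  B2 = {1, 2, 5}  B3 = {1, 2, 8}  B4 = {0, 2, 8}  B5 = {2, 4, 8}  B6 = {1, 2, 6}  B7 = {1, 2, 7}
Tree: B1–B2, B2–B3, B3–B4, B3–B5, B3–B6, B2–B7

Every bag has size at most 3, so the width is 3 − 1 = 2 and tw(G) ≤ 2. For the lower bound, the 3 vertices {0, 2, 8} are pairwise adjacent, and any tree decomposition puts a clique entirely inside one bag — forcing width ≥ 2. Hence tw(G) = 2 exactly.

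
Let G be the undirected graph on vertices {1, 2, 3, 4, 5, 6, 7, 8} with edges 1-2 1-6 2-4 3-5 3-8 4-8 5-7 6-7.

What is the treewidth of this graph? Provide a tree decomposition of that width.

Each bag holds 3 vertices, so the decomposition has width 2, which upper-bounds the treewidth. The edges 4–8–3–5–7–6–1–2–4 form a cycle, so G is not a tree and its treewidth is at least 2. Hence tw(G) = 2 exactly.

Treewidth 2.
One optimal decomposition is:
Bags: B1 = {3, 4, 8}  B2 = {3, 4, 5}  B3 = {4, 5, 7}  B4 = {4, 6, 7}  B5 = {1, 4, 6}  B6 = {1, 2, 4}
Tree: B1–B2, B2–B3, B3–B4, B4–B5, B5–B6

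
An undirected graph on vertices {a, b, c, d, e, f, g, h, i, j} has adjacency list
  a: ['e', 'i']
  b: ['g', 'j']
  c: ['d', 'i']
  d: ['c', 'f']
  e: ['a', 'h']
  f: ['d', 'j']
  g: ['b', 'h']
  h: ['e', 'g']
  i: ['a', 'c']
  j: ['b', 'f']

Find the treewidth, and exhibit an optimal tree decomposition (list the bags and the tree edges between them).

Treewidth 2.
One optimal decomposition is:
Bags: B1 = {e, g, h}  B2 = {b, e, g}  B3 = {b, e, j}  B4 = {e, f, j}  B5 = {d, e, f}  B6 = {c, d, e}  B7 = {c, e, i}  B8 = {a, e, i}
Tree: B1–B2, B2–B3, B3–B4, B4–B5, B5–B6, B6–B7, B7–B8

Each bag holds 3 vertices, so the decomposition has width 2, which upper-bounds the treewidth. Since e–h–g–b–j–f–d–c–i–a–e is a cycle in G, G is not acyclic. Forests are exactly the graphs of treewidth ≤ 1, so tw(G) ≥ 2. The upper and lower bounds meet at 2, so that is the treewidth.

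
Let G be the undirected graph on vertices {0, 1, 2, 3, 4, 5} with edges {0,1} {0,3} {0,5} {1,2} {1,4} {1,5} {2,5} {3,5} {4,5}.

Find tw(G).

2

A width-2 tree decomposition is:
Bags: B1 = {1, 4, 5}  B2 = {0, 1, 5}  B3 = {1, 2, 5}  B4 = {0, 3, 5}
Tree: B1–B2, B1–B3, B2–B4
Every bag has size at most 3, so the width is 3 − 1 = 2 and tw(G) ≤ 2. On the other hand G contains the 3-clique {0, 1, 5}. A clique must lie in a single bag of any decomposition, so no decomposition can have width below 2. The upper and lower bounds meet at 2, so that is the treewidth.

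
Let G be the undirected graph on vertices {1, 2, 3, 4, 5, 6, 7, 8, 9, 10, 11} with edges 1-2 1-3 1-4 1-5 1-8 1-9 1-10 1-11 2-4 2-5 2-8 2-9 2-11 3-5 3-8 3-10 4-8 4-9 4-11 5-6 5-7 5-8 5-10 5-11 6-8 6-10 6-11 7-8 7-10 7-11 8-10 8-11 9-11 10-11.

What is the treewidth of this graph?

4

A width-4 tree decomposition is:
Bags: B1 = {1, 3, 5, 8, 10}  B2 = {1, 5, 8, 10, 11}  B3 = {1, 2, 5, 8, 11}  B4 = {5, 7, 8, 10, 11}  B5 = {5, 6, 8, 10, 11}  B6 = {1, 2, 4, 8, 11}  B7 = {1, 2, 4, 9, 11}
Tree: B1–B2, B2–B3, B2–B4, B4–B5, B3–B6, B6–B7
Every bag has size at most 5, so the width is 5 − 1 = 4 and tw(G) ≤ 4. On the other hand G contains the 5-clique {1, 2, 4, 8, 11}. A clique must lie in a single bag of any decomposition, so no decomposition can have width below 4. Hence tw(G) = 4 exactly.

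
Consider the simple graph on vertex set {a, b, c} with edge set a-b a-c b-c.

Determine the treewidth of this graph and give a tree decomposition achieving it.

A single bag containing all 3 vertices is trivially a valid decomposition of width 2. Conversely, {a, b, c} is a clique of size 3, and the vertices of any clique must share a bag in every tree decomposition; so some bag has ≥ 3 vertices and tw(G) ≥ 2. Hence tw(G) = 2 exactly.

Treewidth 2.
One optimal decomposition is:
Bags: B1 = {a, b, c}
Tree: (single bag)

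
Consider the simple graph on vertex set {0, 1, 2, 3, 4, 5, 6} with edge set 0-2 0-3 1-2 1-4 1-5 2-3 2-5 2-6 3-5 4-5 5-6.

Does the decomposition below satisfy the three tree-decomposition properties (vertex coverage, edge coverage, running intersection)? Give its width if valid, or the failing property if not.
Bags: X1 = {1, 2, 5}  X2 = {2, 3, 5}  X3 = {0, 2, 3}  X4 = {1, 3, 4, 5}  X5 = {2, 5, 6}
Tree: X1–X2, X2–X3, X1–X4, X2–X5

No — bags containing vertex 3 are not connected in the tree.

A tree decomposition must satisfy three properties: every vertex lies in some bag; for every edge, both endpoints lie together in some bag; and for every vertex, the bags containing it form a connected subtree. Here bags containing vertex 3 are not connected in the tree, so the decomposition is invalid.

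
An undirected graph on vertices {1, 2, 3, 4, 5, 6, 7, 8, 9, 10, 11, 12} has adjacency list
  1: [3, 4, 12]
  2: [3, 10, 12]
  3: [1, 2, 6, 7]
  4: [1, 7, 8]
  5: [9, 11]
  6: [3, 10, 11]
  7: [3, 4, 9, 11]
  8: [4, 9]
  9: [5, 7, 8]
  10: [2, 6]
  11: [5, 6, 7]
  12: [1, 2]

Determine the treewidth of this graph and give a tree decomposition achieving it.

Treewidth 3.
One such decomposition:
Bags: B1 = {1, 2, 10, 12}  B2 = {1, 2, 3, 10}  B3 = {1, 3, 6, 10}  B4 = {1, 3, 4, 6}  B5 = {3, 4, 6, 7}  B6 = {4, 6, 7, 11}  B7 = {4, 7, 8, 11}  B8 = {7, 8, 9, 11}  B9 = {5, 8, 9, 11}
Tree: B1–B2, B2–B3, B3–B4, B4–B5, B5–B6, B6–B7, B7–B8, B8–B9

Every bag has size at most 4, so the width is 4 − 1 = 3 and tw(G) ≤ 3. For the lower bound: the 4 vertex sets {2,10,12}, {1}, {3}, {4,6,7,11} are disjoint, each induces a connected subgraph, and every pair is joined by at least one edge of G. Contracting each set to a single vertex therefore yields K_{4} as a minor, and since treewidth is minor-monotone, tw(G) ≥ tw(K_{4}) = 3. The upper and lower bounds meet at 3, so that is the treewidth.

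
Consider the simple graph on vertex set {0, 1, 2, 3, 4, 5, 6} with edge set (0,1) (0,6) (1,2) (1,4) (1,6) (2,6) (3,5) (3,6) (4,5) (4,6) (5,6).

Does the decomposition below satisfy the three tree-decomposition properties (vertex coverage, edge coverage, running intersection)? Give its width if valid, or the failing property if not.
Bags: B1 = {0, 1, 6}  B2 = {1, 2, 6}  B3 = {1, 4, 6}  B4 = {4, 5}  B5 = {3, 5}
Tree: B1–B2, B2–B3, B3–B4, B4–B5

No — edge (6,5) lies in no bag.

A tree decomposition must satisfy three properties: every vertex lies in some bag; for every edge, both endpoints lie together in some bag; and for every vertex, the bags containing it form a connected subtree. Here edge (6,5) lies in no bag, so the decomposition is invalid.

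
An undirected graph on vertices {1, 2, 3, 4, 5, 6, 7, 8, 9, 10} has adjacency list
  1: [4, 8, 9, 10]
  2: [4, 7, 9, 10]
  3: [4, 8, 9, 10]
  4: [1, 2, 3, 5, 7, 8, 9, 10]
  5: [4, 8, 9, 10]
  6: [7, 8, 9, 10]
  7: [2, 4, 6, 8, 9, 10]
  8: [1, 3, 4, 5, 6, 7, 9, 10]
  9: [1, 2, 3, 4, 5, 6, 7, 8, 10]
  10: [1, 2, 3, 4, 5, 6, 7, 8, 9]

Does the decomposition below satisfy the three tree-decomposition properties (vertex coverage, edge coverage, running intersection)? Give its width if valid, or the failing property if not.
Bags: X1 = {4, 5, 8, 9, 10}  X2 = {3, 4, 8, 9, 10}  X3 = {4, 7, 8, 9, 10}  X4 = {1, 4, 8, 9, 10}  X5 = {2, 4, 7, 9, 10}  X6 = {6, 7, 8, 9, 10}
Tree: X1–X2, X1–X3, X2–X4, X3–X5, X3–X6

Checking the three conditions: (i) the bags cover all of {1, 2, 3, 4, 5, 6, 7, 8, 9, 10}; (ii) for each edge, some bag contains both endpoints; (iii) the bags containing any fixed vertex form a subtree. All hold, so the decomposition is valid with width 5 − 1 = 4.

Yes; width 4.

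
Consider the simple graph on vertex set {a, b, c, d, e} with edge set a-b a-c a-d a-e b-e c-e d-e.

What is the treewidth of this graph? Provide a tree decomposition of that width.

Treewidth 2.
One optimal decomposition is:
Bags: B1 = {a, c, e}  B2 = {a, b, e}  B3 = {a, d, e}
Tree: B1–B2, B2–B3

Each bag holds 3 vertices, so the decomposition has width 2, which upper-bounds the treewidth. For the lower bound, the 3 vertices {a, d, e} are pairwise adjacent, and any tree decomposition puts a clique entirely inside one bag — forcing width ≥ 2. The upper and lower bounds meet at 2, so that is the treewidth.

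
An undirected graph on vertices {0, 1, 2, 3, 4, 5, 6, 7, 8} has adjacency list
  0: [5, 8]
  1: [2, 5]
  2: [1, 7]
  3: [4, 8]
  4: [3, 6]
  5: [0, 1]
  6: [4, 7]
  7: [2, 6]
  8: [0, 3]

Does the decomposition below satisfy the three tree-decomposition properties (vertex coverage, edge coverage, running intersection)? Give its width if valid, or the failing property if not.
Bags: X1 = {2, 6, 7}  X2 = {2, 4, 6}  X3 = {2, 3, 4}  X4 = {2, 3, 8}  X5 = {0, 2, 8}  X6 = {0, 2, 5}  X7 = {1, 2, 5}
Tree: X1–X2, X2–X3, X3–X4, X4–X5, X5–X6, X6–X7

Vertex coverage: the bags together contain {0, 1, 2, 3, 4, 5, 6, 7, 8}, the full vertex set. Edge coverage: each edge of G has both endpoints in at least one bag. Running intersection: for every vertex, the bags containing it form a connected subtree. All three properties hold, so this is a valid tree decomposition of width max|bag| − 1 = 2, and hence tw(G) ≤ 2.

Yes; width 2.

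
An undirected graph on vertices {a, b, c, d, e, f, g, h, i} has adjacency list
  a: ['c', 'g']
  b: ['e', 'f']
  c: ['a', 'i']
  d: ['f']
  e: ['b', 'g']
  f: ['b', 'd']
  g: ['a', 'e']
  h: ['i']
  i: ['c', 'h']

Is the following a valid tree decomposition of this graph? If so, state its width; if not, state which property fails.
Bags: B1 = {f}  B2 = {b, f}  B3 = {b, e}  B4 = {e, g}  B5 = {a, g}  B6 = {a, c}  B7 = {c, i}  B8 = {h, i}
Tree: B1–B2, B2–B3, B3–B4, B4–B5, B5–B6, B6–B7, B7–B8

No — vertex d appears in no bag.

A tree decomposition must satisfy three properties: every vertex lies in some bag; for every edge, both endpoints lie together in some bag; and for every vertex, the bags containing it form a connected subtree. Here vertex d appears in no bag, so the decomposition is invalid.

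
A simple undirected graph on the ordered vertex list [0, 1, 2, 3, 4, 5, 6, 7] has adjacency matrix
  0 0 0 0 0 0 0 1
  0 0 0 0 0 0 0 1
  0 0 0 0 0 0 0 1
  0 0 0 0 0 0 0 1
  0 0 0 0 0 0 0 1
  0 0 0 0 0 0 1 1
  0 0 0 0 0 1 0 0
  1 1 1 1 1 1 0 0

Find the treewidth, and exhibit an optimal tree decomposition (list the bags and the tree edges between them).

Each bag holds 2 vertices, so the decomposition has width 1, which upper-bounds the treewidth. Any graph with an edge has treewidth ≥ 1, and G has the edge 5–6. Combining the bounds, tw(G) = 1.

Treewidth 1.
Bags: B1 = {5, 6}  B2 = {5, 7}  B3 = {0, 7}  B4 = {1, 7}  B5 = {4, 7}  B6 = {3, 7}  B7 = {2, 7}
Tree: B1–B2, B2–B3, B2–B4, B3–B5, B2–B6, B4–B7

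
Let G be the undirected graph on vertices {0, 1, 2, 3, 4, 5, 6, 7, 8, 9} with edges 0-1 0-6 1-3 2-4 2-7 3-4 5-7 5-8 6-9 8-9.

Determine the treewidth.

A width-2 tree decomposition is:
Bags: B1 = {6, 8, 9}  B2 = {0, 6, 8}  B3 = {0, 1, 8}  B4 = {1, 3, 8}  B5 = {3, 4, 8}  B6 = {2, 4, 8}  B7 = {2, 7, 8}  B8 = {5, 7, 8}
Tree: B1–B2, B2–B3, B3–B4, B4–B5, B5–B6, B6–B7, B7–B8
Every bag has size at most 3, so the width is 3 − 1 = 2 and tw(G) ≤ 2. Since 8–9–6–0–1–3–4–2–7–5–8 is a cycle in G, G is not acyclic. Forests are exactly the graphs of treewidth ≤ 1, so tw(G) ≥ 2. Therefore the treewidth is 2.

2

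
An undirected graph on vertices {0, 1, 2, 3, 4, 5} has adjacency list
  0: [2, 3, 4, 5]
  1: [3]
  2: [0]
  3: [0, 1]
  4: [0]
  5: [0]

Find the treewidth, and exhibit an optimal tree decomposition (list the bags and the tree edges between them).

Treewidth 1.
One optimal decomposition is:
Bags: B1 = {0, 3}  B2 = {0, 2}  B3 = {0, 5}  B4 = {1, 3}  B5 = {0, 4}
Tree: B1–B2, B1–B3, B1–B4, B1–B5

Each bag holds 2 vertices, so the decomposition has width 1, which upper-bounds the treewidth. G has an edge, so its treewidth is at least 1. Therefore the treewidth is 1.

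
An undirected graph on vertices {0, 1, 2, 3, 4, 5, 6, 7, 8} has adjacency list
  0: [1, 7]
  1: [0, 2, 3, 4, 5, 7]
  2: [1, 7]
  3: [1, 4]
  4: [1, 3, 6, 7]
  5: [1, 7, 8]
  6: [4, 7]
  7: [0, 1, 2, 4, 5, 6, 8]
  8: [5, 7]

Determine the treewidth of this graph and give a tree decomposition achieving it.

Treewidth 2.
Bags: B1 = {1, 2, 7}  B2 = {1, 5, 7}  B3 = {0, 1, 7}  B4 = {1, 4, 7}  B5 = {1, 3, 4}  B6 = {5, 7, 8}  B7 = {4, 6, 7}
Tree: B1–B2, B1–B3, B3–B4, B4–B5, B2–B6, B4–B7

Every bag has size at most 3, so the width is 3 − 1 = 2 and tw(G) ≤ 2. Conversely, {1, 3, 4} is a clique of size 3, and the vertices of any clique must share a bag in every tree decomposition; so some bag has ≥ 3 vertices and tw(G) ≥ 2. Therefore the treewidth is 2.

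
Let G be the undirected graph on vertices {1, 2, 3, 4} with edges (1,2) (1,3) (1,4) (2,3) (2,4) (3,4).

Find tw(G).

3

A width-3 tree decomposition is:
Bags: B1 = {1, 2, 3, 4}
Tree: (single bag)
A single bag containing all 4 vertices is trivially a valid decomposition of width 3. On the other hand G contains the 4-clique {1, 2, 3, 4}. A clique must lie in a single bag of any decomposition, so no decomposition can have width below 3. The upper and lower bounds meet at 3, so that is the treewidth.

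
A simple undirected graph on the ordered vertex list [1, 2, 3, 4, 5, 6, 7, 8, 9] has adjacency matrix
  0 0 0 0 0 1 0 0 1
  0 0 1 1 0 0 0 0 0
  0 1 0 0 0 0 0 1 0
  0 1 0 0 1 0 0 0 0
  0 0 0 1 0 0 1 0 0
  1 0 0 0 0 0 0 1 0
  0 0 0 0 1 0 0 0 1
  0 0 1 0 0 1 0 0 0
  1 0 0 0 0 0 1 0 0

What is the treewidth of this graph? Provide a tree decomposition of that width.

Treewidth 2.
One such decomposition:
Bags: B1 = {1, 6, 9}  B2 = {6, 7, 9}  B3 = {5, 6, 7}  B4 = {4, 5, 6}  B5 = {2, 4, 6}  B6 = {2, 3, 6}  B7 = {3, 6, 8}
Tree: B1–B2, B2–B3, B3–B4, B4–B5, B5–B6, B6–B7

The largest bag has 3 vertices, giving width 2; this decomposition certifies tw(G) ≤ 2. Since 6–1–9–7–5–4–2–3–8–6 is a cycle in G, G is not acyclic. Forests are exactly the graphs of treewidth ≤ 1, so tw(G) ≥ 2. Combining the bounds, tw(G) = 2.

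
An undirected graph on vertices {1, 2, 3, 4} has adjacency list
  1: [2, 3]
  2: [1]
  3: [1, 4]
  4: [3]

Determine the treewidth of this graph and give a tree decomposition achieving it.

Treewidth 1.
One such decomposition:
Bags: B1 = {1, 2}  B2 = {1, 3}  B3 = {3, 4}
Tree: B1–B2, B2–B3

Each bag holds 2 vertices, so the decomposition has width 1, which upper-bounds the treewidth. Any graph with an edge has treewidth ≥ 1, and G has the edge 2–1. Hence tw(G) = 1 exactly.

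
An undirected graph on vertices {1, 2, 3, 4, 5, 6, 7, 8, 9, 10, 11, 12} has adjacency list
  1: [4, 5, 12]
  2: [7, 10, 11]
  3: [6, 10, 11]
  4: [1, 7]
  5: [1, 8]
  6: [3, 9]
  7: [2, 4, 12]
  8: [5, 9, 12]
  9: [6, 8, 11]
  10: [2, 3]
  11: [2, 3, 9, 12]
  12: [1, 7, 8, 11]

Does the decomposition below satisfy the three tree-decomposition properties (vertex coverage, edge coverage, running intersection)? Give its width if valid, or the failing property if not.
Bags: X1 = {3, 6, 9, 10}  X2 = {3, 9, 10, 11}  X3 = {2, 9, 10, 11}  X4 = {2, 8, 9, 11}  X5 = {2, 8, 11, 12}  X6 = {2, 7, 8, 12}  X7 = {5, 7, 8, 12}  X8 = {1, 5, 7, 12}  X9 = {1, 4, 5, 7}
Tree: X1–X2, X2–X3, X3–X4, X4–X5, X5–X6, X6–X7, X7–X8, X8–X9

Every vertex of G appears in some bag (union = {1, 2, 3, 4, 5, 6, 7, 8, 9, 10, 11, 12}); every edge is covered by a bag; and for each vertex v the set of bags containing v is connected in the bag tree. The decomposition is therefore valid. The largest bag has 4 vertices, so the width is 3.

Yes; width 3.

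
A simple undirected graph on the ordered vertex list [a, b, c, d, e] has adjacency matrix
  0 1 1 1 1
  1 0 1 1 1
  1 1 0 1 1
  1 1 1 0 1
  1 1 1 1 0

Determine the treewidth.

A width-4 tree decomposition is:
Bags: B1 = {a, b, c, d, e}
Tree: (single bag)
A single bag containing all 5 vertices is trivially a valid decomposition of width 4. On the other hand G contains the 5-clique {a, b, c, d, e}. A clique must lie in a single bag of any decomposition, so no decomposition can have width below 4. The upper and lower bounds meet at 4, so that is the treewidth.

4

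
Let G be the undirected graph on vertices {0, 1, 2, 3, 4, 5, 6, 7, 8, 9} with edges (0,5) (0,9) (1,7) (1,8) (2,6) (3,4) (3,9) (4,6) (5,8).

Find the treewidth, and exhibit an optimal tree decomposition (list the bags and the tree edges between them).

The largest bag has 2 vertices, giving width 1; this decomposition certifies tw(G) ≤ 1. G has an edge, so its treewidth is at least 1. Combining the bounds, tw(G) = 1.

Treewidth 1.
Bags: B1 = {1, 7}  B2 = {1, 8}  B3 = {5, 8}  B4 = {0, 5}  B5 = {0, 9}  B6 = {3, 9}  B7 = {3, 4}  B8 = {4, 6}  B9 = {2, 6}
Tree: B1–B2, B2–B3, B3–B4, B4–B5, B5–B6, B6–B7, B7–B8, B8–B9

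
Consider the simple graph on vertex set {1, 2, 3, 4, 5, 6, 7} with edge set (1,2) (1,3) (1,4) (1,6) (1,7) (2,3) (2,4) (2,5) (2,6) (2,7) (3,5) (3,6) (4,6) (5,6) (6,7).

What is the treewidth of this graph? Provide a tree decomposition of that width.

The largest bag has 4 vertices, giving width 3; this decomposition certifies tw(G) ≤ 3. Conversely, {1, 2, 3, 6} is a clique of size 4, and the vertices of any clique must share a bag in every tree decomposition; so some bag has ≥ 4 vertices and tw(G) ≥ 3. The upper and lower bounds meet at 3, so that is the treewidth.

Treewidth 3.
Bags: B1 = {1, 2, 6, 7}  B2 = {1, 2, 3, 6}  B3 = {1, 2, 4, 6}  B4 = {2, 3, 5, 6}
Tree: B1–B2, B1–B3, B2–B4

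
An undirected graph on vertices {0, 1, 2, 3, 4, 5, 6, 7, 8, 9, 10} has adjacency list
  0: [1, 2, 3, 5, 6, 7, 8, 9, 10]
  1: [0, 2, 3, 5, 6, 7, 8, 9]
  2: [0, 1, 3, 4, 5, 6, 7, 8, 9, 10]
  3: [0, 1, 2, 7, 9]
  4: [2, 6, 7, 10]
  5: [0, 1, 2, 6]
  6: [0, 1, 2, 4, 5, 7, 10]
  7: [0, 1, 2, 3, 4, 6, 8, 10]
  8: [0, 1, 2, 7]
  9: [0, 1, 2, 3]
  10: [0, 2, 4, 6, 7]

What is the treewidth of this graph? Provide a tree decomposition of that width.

Each bag holds 5 vertices, so the decomposition has width 4, which upper-bounds the treewidth. Conversely, {0, 1, 2, 3, 9} is a clique of size 5, and the vertices of any clique must share a bag in every tree decomposition; so some bag has ≥ 5 vertices and tw(G) ≥ 4. Combining the bounds, tw(G) = 4.

Treewidth 4.
One such decomposition:
Bags: B1 = {0, 1, 2, 6, 7}  B2 = {0, 1, 2, 3, 7}  B3 = {0, 2, 6, 7, 10}  B4 = {2, 4, 6, 7, 10}  B5 = {0, 1, 2, 5, 6}  B6 = {0, 1, 2, 3, 9}  B7 = {0, 1, 2, 7, 8}
Tree: B1–B2, B1–B3, B3–B4, B1–B5, B2–B6, B1–B7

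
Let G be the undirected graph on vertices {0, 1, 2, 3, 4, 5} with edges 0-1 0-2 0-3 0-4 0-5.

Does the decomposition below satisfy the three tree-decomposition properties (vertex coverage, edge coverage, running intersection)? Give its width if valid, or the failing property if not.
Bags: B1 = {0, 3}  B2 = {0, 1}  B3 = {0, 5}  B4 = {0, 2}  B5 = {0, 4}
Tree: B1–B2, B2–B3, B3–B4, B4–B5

Yes; width 1.

Vertex coverage: the bags together contain {0, 1, 2, 3, 4, 5}, the full vertex set. Edge coverage: each edge of G has both endpoints in at least one bag. Running intersection: for every vertex, the bags containing it form a connected subtree. All three properties hold, so this is a valid tree decomposition of width max|bag| − 1 = 1, and hence tw(G) ≤ 1.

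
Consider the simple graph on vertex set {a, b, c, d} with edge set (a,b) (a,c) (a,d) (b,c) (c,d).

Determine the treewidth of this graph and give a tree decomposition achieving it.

Every bag has size at most 3, so the width is 3 − 1 = 2 and tw(G) ≤ 2. For the lower bound, the 3 vertices {a, c, d} are pairwise adjacent, and any tree decomposition puts a clique entirely inside one bag — forcing width ≥ 2. Combining the bounds, tw(G) = 2.

Treewidth 2.
One optimal decomposition is:
Bags: B1 = {a, c, d}  B2 = {a, b, c}
Tree: B1–B2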